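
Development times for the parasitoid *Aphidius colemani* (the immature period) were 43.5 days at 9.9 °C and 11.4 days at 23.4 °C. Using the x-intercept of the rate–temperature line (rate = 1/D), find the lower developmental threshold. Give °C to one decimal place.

Under the model K = D·(T − T_b), so D₁·(T₁ − T_b) = D₂·(T₂ − T_b).
43.5·(9.9 − T_b) = 11.4·(23.4 − T_b)
T_b = (43.5·9.9 − 11.4·23.4) / (43.5 − 11.4) = 163.89 / 32.1 = 5.106 °C ≈ 5.1 °C.

5.1 °C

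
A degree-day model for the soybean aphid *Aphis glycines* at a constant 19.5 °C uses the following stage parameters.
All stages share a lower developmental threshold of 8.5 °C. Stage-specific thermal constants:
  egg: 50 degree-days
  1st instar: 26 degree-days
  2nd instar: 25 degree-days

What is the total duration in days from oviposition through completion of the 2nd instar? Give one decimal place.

Daily accumulation at 19.5 °C = 19.5 − 8.5 = 11.0 DD/day.
Total K = 50 + 26 + 25 = 101 DD.
Total duration = 101 / 11.0 = 9.182 ≈ 9.2 days.

9.2 days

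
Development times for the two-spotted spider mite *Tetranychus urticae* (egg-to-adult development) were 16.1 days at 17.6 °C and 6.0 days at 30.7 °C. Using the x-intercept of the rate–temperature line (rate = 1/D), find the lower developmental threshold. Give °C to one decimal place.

9.8 °C

Under the model K = D·(T − T_b), so D₁·(T₁ − T_b) = D₂·(T₂ − T_b).
16.1·(17.6 − T_b) = 6.0·(30.7 − T_b)
T_b = (16.1·17.6 − 6.0·30.7) / (16.1 − 6.0) = 99.16 / 10.1 = 9.818 °C ≈ 9.8 °C.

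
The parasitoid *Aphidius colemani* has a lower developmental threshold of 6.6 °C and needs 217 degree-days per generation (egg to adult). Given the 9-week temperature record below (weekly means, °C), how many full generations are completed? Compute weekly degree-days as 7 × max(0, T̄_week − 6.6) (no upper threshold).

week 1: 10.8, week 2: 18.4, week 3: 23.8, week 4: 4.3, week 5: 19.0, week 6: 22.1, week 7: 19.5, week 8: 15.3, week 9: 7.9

2 generations

Weekly DD (7 × max(0, T̄ − 6.6)): 29.4, 82.6, 120.4, 0.0, 86.8, 108.5, 90.3, 60.9, 9.1.
Season total = 588.0 DD.
Complete generations = ⌊588.0 / 217⌋ = 2.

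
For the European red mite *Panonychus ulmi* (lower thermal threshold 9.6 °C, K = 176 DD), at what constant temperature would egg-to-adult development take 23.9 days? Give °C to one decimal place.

17.0 °C

Required daily accumulation = 176 / 23.9 = 7.364 DD/day.
T = T_base + 7.364 = 9.6 + 7.364 = 16.964 ≈ 17.0 °C.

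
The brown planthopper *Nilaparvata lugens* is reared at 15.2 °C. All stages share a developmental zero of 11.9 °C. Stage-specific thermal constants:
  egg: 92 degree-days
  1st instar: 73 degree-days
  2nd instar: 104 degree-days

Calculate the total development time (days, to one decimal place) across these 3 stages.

Daily accumulation at 15.2 °C = 15.2 − 11.9 = 3.3 DD/day.
Total K = 92 + 73 + 104 = 269 DD.
Total duration = 269 / 3.3 = 81.515 ≈ 81.5 days.

81.5 days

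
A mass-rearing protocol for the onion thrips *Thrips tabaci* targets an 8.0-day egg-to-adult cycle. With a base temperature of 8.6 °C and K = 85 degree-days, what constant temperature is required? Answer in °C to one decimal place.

Required daily accumulation = 85 / 8.0 = 10.625 DD/day.
T = T_base + 10.625 = 8.6 + 10.625 = 19.225 ≈ 19.2 °C.

19.2 °C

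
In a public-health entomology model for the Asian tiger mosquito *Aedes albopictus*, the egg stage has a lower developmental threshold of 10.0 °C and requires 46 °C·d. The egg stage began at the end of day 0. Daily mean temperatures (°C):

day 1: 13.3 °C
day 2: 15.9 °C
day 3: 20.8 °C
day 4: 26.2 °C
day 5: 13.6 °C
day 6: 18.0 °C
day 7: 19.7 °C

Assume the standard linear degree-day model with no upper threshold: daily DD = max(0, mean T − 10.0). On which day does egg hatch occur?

day 6

Daily DD above 10.0 °C: 3.3, 5.9, 10.8, 16.2, 3.6, 8.0, 9.7.
Cumulative: 3.3, 9.2, 20.0, 36.2, 39.8, 47.8, 57.5.
The total first reaches 46 DD on day 6.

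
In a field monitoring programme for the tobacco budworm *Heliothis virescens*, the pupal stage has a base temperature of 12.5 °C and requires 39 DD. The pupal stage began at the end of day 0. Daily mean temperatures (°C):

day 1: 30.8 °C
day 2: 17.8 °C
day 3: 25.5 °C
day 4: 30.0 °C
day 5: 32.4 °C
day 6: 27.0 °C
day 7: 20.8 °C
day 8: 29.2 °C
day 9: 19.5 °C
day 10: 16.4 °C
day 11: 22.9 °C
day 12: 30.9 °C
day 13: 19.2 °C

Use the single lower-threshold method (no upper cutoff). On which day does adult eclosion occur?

Daily DD above 12.5 °C: 18.3, 5.3, 13.0, 17.5, 19.9, 14.5, 8.3, 16.7, 7.0, 3.9, 10.4, 18.4, 6.7.
Cumulative: 18.3, 23.6, 36.6, 54.1, 74.0, 88.5, 96.8, 113.5, 120.5, 124.4, 134.8, 153.2, 159.9.
The total first reaches 39 DD on day 4.

day 4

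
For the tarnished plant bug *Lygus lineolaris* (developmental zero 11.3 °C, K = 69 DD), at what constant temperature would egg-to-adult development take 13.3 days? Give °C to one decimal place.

16.5 °C

Required daily accumulation = 69 / 13.3 = 5.188 DD/day.
T = T_base + 5.188 = 11.3 + 5.188 = 16.488 ≈ 16.5 °C.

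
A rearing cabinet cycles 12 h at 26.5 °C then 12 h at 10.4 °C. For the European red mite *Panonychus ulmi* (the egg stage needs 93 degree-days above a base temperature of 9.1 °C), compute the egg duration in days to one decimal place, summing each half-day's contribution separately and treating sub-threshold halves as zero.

Day half: max(0, 26.5 − 9.1) × 0.5 = 17.4 × 0.5 = 8.70 DD.
Night half: max(0, 10.4 − 9.1) × 0.5 = 1.3 × 0.5 = 0.65 DD.
Per 24 h: 9.35 DD/day.
Duration = 93 / 9.35 = 9.947 ≈ 9.9 days.

9.9 days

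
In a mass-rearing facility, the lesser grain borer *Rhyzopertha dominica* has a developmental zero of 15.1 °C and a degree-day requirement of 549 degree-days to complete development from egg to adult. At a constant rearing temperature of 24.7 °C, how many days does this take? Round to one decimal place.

57.2 days

Daily accumulation = 24.7 − 15.1 = 9.6 DD/day.
Duration = 549 / 9.6 = 57.188 ≈ 57.2 days.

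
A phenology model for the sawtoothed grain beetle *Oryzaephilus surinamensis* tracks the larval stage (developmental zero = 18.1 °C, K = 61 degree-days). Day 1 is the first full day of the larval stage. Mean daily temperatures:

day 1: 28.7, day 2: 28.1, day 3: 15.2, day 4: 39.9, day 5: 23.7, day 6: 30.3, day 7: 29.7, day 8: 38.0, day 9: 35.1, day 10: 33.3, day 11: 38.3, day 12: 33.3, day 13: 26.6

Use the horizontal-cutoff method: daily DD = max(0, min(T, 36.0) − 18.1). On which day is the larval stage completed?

day 7

Daily DD above 18.1 °C (capped at 17.9): 10.6, 10.0, 0.0, 17.9, 5.6, 12.2, 11.6, 17.9, 17.0, 15.2, 17.9, 15.2, 8.5.
Cumulative: 10.6, 20.6, 20.6, 38.5, 44.1, 56.3, 67.9, 85.8, 102.8, 118.0, 135.9, 151.1, 159.6.
The total first reaches 61 DD on day 7.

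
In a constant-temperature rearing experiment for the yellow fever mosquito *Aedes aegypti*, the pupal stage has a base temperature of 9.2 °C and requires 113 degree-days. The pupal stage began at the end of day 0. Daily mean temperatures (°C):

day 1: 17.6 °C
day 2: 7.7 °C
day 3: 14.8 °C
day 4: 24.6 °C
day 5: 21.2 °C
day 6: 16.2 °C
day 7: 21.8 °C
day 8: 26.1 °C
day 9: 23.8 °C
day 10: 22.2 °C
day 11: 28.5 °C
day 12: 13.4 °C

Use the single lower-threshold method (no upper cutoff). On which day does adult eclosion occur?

Daily DD above 9.2 °C: 8.4, 0.0, 5.6, 15.4, 12.0, 7.0, 12.6, 16.9, 14.6, 13.0, 19.3, 4.2.
Cumulative: 8.4, 8.4, 14.0, 29.4, 41.4, 48.4, 61.0, 77.9, 92.5, 105.5, 124.8, 129.0.
The total first reaches 113 DD on day 11.

day 11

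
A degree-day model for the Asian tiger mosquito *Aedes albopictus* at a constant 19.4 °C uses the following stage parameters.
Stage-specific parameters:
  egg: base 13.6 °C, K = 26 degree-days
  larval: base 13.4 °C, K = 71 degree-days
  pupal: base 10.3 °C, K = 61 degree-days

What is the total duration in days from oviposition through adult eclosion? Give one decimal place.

egg: 26 / (19.4 − 13.6) = 26 / 5.8 = 4.483 d.
larval: 71 / (19.4 − 13.4) = 71 / 6.0 = 11.833 d.
pupal: 61 / (19.4 − 10.3) = 61 / 9.1 = 6.703 d.
Sum = 23.019 ≈ 23.0 days.

23.0 days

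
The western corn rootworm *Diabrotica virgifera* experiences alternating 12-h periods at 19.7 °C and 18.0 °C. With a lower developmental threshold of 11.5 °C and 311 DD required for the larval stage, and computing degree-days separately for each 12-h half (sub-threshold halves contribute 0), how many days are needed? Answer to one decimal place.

42.3 days

Day half: max(0, 19.7 − 11.5) × 0.5 = 8.2 × 0.5 = 4.10 DD.
Night half: max(0, 18.0 − 11.5) × 0.5 = 6.5 × 0.5 = 3.25 DD.
Per 24 h: 7.35 DD/day.
Duration = 311 / 7.35 = 42.313 ≈ 42.3 days.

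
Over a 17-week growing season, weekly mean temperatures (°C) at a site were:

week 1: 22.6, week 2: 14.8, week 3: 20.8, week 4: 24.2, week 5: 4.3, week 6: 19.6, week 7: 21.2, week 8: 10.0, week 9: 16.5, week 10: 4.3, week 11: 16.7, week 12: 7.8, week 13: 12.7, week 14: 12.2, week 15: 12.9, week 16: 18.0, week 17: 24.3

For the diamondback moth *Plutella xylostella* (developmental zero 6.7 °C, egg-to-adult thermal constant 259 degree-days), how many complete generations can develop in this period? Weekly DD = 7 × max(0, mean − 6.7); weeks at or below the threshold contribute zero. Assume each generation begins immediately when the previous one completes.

4 generations

Weekly DD (7 × max(0, T̄ − 6.7)): 111.3, 56.7, 98.7, 122.5, 0.0, 90.3, 101.5, 23.1, 68.6, 0.0, 70.0, 7.7, 42.0, 38.5, 43.4, 79.1, 123.2.
Season total = 1076.6 DD.
Complete generations = ⌊1076.6 / 259⌋ = 4.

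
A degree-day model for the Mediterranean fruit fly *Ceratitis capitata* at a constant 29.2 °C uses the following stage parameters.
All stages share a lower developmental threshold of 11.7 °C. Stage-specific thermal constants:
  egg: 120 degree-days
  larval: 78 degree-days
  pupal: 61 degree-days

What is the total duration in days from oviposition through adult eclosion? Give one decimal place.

14.8 days

Daily accumulation at 29.2 °C = 29.2 − 11.7 = 17.5 DD/day.
Total K = 120 + 78 + 61 = 259 DD.
Total duration = 259 / 17.5 = 14.800 ≈ 14.8 days.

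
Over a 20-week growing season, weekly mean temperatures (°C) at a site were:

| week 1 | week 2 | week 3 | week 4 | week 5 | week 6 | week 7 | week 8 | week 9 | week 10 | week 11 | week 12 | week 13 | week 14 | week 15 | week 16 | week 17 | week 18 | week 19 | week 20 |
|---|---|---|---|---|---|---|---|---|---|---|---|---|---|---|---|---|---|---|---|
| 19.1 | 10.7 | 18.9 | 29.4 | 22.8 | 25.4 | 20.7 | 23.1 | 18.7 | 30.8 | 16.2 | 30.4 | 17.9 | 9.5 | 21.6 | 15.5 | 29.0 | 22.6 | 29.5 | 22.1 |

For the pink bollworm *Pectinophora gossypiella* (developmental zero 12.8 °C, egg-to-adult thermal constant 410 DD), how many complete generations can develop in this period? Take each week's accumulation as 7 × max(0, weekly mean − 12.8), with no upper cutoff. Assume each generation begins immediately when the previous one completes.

Weekly DD (7 × max(0, T̄ − 12.8)): 44.1, 0.0, 42.7, 116.2, 70.0, 88.2, 55.3, 72.1, 41.3, 126.0, 23.8, 123.2, 35.7, 0.0, 61.6, 18.9, 113.4, 68.6, 116.9, 65.1.
Season total = 1283.1 DD.
Complete generations = ⌊1283.1 / 410⌋ = 3.

3 generations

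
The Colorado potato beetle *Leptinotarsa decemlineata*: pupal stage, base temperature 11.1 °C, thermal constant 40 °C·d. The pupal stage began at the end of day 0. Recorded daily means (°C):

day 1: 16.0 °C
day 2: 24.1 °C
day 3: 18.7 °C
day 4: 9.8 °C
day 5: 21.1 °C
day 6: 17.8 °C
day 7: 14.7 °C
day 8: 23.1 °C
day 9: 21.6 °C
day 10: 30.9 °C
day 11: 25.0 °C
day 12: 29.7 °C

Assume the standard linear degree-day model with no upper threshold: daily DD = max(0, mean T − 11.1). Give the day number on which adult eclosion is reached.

Daily DD above 11.1 °C: 4.9, 13.0, 7.6, 0.0, 10.0, 6.7, 3.6, 12.0, 10.5, 19.8, 13.9, 18.6.
Cumulative: 4.9, 17.9, 25.5, 25.5, 35.5, 42.2, 45.8, 57.8, 68.3, 88.1, 102.0, 120.6.
The total first reaches 40 DD on day 6.

day 6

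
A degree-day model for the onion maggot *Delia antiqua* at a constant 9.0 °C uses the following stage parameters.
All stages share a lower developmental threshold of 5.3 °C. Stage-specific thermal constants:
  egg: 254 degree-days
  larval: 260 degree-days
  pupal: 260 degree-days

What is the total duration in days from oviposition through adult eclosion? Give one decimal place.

Daily accumulation at 9.0 °C = 9.0 − 5.3 = 3.7 DD/day.
Total K = 254 + 260 + 260 = 774 DD.
Total duration = 774 / 3.7 = 209.189 ≈ 209.2 days.

209.2 days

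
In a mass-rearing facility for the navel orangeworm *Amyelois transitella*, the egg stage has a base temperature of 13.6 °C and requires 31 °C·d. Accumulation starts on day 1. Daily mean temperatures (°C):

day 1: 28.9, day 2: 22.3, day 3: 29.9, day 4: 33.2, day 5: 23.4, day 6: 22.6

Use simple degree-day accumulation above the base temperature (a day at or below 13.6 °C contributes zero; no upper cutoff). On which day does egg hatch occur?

day 3

Daily DD above 13.6 °C: 15.3, 8.7, 16.3, 19.6, 9.8, 9.0.
Cumulative: 15.3, 24.0, 40.3, 59.9, 69.7, 78.7.
The total first reaches 31 DD on day 3.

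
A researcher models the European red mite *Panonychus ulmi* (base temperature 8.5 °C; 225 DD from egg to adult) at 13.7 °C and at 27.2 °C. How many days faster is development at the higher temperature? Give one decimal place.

31.2 days

At 13.7 °C: 225 / (13.7 − 8.5) = 225 / 5.2 = 43.269 d.
At 27.2 °C: 225 / (27.2 − 8.5) = 225 / 18.7 = 12.032 d.
Difference = |43.269 − 12.032| = 31.237 ≈ 31.2 days.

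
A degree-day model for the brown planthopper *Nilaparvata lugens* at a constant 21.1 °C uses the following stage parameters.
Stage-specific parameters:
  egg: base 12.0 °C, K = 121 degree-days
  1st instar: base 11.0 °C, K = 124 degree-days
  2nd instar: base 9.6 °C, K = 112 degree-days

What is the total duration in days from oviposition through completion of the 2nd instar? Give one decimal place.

egg: 121 / (21.1 − 12.0) = 121 / 9.1 = 13.297 d.
1st instar: 124 / (21.1 − 11.0) = 124 / 10.1 = 12.277 d.
2nd instar: 112 / (21.1 − 9.6) = 112 / 11.5 = 9.739 d.
Sum = 35.313 ≈ 35.3 days.

35.3 days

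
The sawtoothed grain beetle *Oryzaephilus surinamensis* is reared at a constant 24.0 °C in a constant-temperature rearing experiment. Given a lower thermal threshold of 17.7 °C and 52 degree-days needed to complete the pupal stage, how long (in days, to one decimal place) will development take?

8.3 days

Daily accumulation = 24.0 − 17.7 = 6.3 DD/day.
Duration = 52 / 6.3 = 8.254 ≈ 8.3 days.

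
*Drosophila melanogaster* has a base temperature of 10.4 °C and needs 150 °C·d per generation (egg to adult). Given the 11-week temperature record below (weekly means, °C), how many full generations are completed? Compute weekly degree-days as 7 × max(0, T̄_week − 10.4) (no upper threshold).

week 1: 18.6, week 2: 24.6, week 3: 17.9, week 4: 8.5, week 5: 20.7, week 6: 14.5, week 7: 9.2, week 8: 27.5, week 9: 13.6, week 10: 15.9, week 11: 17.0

Weekly DD (7 × max(0, T̄ − 10.4)): 57.4, 99.4, 52.5, 0.0, 72.1, 28.7, 0.0, 119.7, 22.4, 38.5, 46.2.
Season total = 536.9 DD.
Complete generations = ⌊536.9 / 150⌋ = 3.

3 generations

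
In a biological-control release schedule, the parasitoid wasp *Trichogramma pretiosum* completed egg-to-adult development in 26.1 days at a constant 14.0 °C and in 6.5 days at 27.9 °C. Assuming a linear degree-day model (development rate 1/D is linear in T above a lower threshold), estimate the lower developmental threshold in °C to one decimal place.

9.4 °C

Under the model K = D·(T − T_b), so D₁·(T₁ − T_b) = D₂·(T₂ − T_b).
26.1·(14.0 − T_b) = 6.5·(27.9 − T_b)
T_b = (26.1·14.0 − 6.5·27.9) / (26.1 − 6.5) = 184.05 / 19.6 = 9.390 °C ≈ 9.4 °C.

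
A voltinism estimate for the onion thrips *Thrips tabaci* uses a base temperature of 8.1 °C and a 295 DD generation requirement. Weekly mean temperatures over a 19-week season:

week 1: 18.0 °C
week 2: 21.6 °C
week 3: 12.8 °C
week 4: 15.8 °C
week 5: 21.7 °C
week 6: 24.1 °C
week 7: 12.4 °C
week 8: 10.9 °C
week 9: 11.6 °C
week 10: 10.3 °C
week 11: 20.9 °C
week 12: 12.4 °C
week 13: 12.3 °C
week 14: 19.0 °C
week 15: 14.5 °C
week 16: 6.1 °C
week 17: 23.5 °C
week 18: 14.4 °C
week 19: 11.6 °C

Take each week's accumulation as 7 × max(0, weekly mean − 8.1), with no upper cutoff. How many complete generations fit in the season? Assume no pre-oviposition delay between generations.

3 generations

Weekly DD (7 × max(0, T̄ − 8.1)): 69.3, 94.5, 32.9, 53.9, 95.2, 112.0, 30.1, 19.6, 24.5, 15.4, 89.6, 30.1, 29.4, 76.3, 44.8, 0.0, 107.8, 44.1, 24.5.
Season total = 994.0 DD.
Complete generations = ⌊994.0 / 295⌋ = 3.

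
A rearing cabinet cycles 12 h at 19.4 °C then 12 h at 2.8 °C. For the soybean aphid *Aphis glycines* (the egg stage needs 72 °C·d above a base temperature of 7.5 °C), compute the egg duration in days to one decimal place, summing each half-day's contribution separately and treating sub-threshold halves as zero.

12.1 days

Day half: max(0, 19.4 − 7.5) × 0.5 = 11.9 × 0.5 = 5.95 DD.
Night half: max(0, 2.8 − 7.5) × 0.5 = 0.0 × 0.5 = 0.00 DD.
Per 24 h: 5.95 DD/day.
Duration = 72 / 5.95 = 12.101 ≈ 12.1 days.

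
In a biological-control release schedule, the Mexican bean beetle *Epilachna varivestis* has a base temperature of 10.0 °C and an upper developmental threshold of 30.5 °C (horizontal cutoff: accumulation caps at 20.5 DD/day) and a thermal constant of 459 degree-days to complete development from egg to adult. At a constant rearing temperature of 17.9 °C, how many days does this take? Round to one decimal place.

58.1 days

Daily accumulation = 17.9 − 10.0 = 7.9 DD/day.
Duration = 459 / 7.9 = 58.101 ≈ 58.1 days.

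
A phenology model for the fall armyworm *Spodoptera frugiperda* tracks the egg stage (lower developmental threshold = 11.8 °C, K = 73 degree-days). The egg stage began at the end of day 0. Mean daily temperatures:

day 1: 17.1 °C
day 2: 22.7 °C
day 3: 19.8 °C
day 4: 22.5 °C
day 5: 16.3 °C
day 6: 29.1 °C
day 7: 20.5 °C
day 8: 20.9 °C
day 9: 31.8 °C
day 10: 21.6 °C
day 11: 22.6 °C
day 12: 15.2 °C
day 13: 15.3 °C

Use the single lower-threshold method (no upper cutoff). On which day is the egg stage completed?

Daily DD above 11.8 °C: 5.3, 10.9, 8.0, 10.7, 4.5, 17.3, 8.7, 9.1, 20.0, 9.8, 10.8, 3.4, 3.5.
Cumulative: 5.3, 16.2, 24.2, 34.9, 39.4, 56.7, 65.4, 74.5, 94.5, 104.3, 115.1, 118.5, 122.0.
The total first reaches 73 DD on day 8.

day 8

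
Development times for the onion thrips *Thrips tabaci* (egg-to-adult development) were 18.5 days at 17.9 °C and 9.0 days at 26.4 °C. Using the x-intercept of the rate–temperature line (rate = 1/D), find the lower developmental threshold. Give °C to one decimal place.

9.8 °C

Equal thermal constants: D₁(T₁ − T_b) = D₂(T₂ − T_b).
18.5·(17.9 − T_b) = 9.0·(26.4 − T_b)
T_b = (18.5·17.9 − 9.0·26.4) / (18.5 − 9.0) = 93.55 / 9.5 = 9.847 °C ≈ 9.8 °C.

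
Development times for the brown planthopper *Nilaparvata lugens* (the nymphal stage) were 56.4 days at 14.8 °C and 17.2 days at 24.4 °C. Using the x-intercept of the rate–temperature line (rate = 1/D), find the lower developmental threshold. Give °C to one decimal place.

Linear rate model ⇒ the product D·(T − T_b) is constant across temperatures.
56.4·(14.8 − T_b) = 17.2·(24.4 − T_b)
T_b = (56.4·14.8 − 17.2·24.4) / (56.4 − 17.2) = 415.04 / 39.2 = 10.588 °C ≈ 10.6 °C.

10.6 °C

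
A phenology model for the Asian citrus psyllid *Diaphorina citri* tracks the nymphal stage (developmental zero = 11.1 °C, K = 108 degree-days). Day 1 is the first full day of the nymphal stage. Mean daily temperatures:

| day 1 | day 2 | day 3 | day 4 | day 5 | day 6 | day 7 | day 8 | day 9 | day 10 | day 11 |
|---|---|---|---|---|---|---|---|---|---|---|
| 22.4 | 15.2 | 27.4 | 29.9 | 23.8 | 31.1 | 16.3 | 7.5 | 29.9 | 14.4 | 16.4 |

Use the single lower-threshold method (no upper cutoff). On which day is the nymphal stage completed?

day 10

Daily DD above 11.1 °C: 11.3, 4.1, 16.3, 18.8, 12.7, 20.0, 5.2, 0.0, 18.8, 3.3, 5.3.
Cumulative: 11.3, 15.4, 31.7, 50.5, 63.2, 83.2, 88.4, 88.4, 107.2, 110.5, 115.8.
The total first reaches 108 DD on day 10.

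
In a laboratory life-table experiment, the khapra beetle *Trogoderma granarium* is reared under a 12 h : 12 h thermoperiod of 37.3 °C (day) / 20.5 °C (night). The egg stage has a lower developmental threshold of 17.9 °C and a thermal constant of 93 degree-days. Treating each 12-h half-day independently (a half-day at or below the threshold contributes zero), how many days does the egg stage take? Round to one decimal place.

Day half: max(0, 37.3 − 17.9) × 0.5 = 19.4 × 0.5 = 9.70 DD.
Night half: max(0, 20.5 − 17.9) × 0.5 = 2.6 × 0.5 = 1.30 DD.
Per 24 h: 11.00 DD/day.
Duration = 93 / 11.00 = 8.455 ≈ 8.5 days.

8.5 days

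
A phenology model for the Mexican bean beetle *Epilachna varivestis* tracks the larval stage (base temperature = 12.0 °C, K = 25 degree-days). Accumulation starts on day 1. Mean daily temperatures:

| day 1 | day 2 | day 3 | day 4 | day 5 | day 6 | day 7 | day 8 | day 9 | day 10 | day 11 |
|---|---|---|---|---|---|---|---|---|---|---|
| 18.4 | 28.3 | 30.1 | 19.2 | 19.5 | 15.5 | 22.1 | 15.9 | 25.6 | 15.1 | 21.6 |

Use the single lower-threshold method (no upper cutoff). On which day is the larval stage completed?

day 3

Daily DD above 12.0 °C: 6.4, 16.3, 18.1, 7.2, 7.5, 3.5, 10.1, 3.9, 13.6, 3.1, 9.6.
Cumulative: 6.4, 22.7, 40.8, 48.0, 55.5, 59.0, 69.1, 73.0, 86.6, 89.7, 99.3.
The total first reaches 25 DD on day 3.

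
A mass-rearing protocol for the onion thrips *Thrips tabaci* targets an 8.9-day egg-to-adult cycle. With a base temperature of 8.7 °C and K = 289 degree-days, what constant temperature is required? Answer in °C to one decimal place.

41.2 °C

Required daily accumulation = 289 / 8.9 = 32.472 DD/day.
T = T_base + 32.472 = 8.7 + 32.472 = 41.172 ≈ 41.2 °C.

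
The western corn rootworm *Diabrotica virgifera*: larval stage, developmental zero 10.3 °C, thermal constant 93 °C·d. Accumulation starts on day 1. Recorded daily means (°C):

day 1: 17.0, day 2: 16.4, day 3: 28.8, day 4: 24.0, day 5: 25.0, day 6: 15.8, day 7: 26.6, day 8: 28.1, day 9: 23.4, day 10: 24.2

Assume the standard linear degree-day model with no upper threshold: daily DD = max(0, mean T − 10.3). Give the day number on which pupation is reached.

day 8

Daily DD above 10.3 °C: 6.7, 6.1, 18.5, 13.7, 14.7, 5.5, 16.3, 17.8, 13.1, 13.9.
Cumulative: 6.7, 12.8, 31.3, 45.0, 59.7, 65.2, 81.5, 99.3, 112.4, 126.3.
The total first reaches 93 DD on day 8.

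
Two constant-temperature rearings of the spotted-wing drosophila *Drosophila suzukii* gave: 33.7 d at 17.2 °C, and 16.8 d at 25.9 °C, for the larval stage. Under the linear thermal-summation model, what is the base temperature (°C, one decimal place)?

Linear rate model ⇒ the product D·(T − T_b) is constant across temperatures.
33.7·(17.2 − T_b) = 16.8·(25.9 − T_b)
T_b = (33.7·17.2 − 16.8·25.9) / (33.7 − 16.8) = 144.52 / 16.9 = 8.551 °C ≈ 8.6 °C.

8.6 °C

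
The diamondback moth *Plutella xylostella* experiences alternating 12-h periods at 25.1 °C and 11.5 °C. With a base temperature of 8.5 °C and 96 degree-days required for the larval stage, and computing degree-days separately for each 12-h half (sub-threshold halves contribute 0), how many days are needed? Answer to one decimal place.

9.8 days

Day half: max(0, 25.1 − 8.5) × 0.5 = 16.6 × 0.5 = 8.30 DD.
Night half: max(0, 11.5 − 8.5) × 0.5 = 3.0 × 0.5 = 1.50 DD.
Per 24 h: 9.80 DD/day.
Duration = 96 / 9.80 = 9.796 ≈ 9.8 days.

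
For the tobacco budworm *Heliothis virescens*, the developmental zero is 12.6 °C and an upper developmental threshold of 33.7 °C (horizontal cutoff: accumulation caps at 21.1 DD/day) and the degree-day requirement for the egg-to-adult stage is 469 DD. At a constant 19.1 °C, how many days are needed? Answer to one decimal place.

Daily accumulation = 19.1 − 12.6 = 6.5 DD/day.
Duration = 469 / 6.5 = 72.154 ≈ 72.2 days.

72.2 days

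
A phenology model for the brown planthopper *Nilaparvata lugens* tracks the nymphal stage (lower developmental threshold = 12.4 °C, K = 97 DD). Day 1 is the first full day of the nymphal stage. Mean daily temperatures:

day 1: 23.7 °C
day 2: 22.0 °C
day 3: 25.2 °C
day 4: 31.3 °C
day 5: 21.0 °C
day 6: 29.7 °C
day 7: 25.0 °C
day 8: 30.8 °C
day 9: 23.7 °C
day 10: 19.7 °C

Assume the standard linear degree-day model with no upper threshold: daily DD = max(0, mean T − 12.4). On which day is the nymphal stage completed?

Daily DD above 12.4 °C: 11.3, 9.6, 12.8, 18.9, 8.6, 17.3, 12.6, 18.4, 11.3, 7.3.
Cumulative: 11.3, 20.9, 33.7, 52.6, 61.2, 78.5, 91.1, 109.5, 120.8, 128.1.
The total first reaches 97 DD on day 8.

day 8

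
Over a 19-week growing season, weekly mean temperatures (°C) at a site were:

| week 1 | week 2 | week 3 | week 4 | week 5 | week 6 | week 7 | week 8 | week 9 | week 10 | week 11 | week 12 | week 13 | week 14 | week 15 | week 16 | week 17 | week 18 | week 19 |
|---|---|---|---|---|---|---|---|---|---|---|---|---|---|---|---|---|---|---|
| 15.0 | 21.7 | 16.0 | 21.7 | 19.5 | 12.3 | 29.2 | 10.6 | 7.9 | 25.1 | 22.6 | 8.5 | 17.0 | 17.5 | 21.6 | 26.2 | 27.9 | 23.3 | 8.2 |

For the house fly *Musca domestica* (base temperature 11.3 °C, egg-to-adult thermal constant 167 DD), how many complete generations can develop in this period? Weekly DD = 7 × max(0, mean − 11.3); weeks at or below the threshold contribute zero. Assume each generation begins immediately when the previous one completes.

6 generations

Weekly DD (7 × max(0, T̄ − 11.3)): 25.9, 72.8, 32.9, 72.8, 57.4, 7.0, 125.3, 0.0, 0.0, 96.6, 79.1, 0.0, 39.9, 43.4, 72.1, 104.3, 116.2, 84.0, 0.0.
Season total = 1029.7 DD.
Complete generations = ⌊1029.7 / 167⌋ = 6.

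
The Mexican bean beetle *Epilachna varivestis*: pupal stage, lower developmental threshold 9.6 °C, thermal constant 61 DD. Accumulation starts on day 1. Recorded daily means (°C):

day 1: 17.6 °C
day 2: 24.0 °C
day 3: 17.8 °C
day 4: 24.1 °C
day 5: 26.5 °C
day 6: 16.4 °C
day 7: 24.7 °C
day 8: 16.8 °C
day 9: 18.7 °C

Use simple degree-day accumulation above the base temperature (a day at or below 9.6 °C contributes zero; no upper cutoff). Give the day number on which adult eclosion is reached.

day 5

Daily DD above 9.6 °C: 8.0, 14.4, 8.2, 14.5, 16.9, 6.8, 15.1, 7.2, 9.1.
Cumulative: 8.0, 22.4, 30.6, 45.1, 62.0, 68.8, 83.9, 91.1, 100.2.
The total first reaches 61 DD on day 5.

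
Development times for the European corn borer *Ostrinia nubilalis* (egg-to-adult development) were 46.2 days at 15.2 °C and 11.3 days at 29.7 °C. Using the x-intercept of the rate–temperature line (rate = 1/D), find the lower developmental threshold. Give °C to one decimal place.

Under the model K = D·(T − T_b), so D₁·(T₁ − T_b) = D₂·(T₂ − T_b).
46.2·(15.2 − T_b) = 11.3·(29.7 − T_b)
T_b = (46.2·15.2 − 11.3·29.7) / (46.2 − 11.3) = 366.63 / 34.9 = 10.505 °C ≈ 10.5 °C.

10.5 °C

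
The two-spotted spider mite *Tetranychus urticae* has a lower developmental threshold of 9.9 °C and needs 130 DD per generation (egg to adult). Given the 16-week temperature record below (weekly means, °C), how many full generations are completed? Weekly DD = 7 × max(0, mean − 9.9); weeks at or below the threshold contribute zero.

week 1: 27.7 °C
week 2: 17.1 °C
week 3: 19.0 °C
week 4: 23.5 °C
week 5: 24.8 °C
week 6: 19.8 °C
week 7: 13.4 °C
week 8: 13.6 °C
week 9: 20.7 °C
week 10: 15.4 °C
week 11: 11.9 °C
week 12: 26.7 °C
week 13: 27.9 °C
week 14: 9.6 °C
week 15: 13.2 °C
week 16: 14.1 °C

Weekly DD (7 × max(0, T̄ − 9.9)): 124.6, 50.4, 63.7, 95.2, 104.3, 69.3, 24.5, 25.9, 75.6, 38.5, 14.0, 117.6, 126.0, 0.0, 23.1, 29.4.
Season total = 982.1 DD.
Complete generations = ⌊982.1 / 130⌋ = 7.

7 generations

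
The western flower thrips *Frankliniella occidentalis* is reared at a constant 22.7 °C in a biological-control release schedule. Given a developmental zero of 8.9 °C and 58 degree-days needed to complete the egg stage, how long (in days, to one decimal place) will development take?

Daily accumulation = 22.7 − 8.9 = 13.8 DD/day.
Duration = 58 / 13.8 = 4.203 ≈ 4.2 days.

4.2 days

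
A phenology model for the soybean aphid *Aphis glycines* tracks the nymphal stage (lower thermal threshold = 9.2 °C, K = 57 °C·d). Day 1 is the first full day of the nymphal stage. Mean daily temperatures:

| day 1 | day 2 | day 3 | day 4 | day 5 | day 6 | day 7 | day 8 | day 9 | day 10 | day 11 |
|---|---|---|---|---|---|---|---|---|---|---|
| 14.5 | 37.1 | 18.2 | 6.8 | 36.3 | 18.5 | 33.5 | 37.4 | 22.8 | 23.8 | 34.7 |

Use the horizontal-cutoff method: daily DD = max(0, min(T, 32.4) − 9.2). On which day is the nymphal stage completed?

Daily DD above 9.2 °C (capped at 23.2): 5.3, 23.2, 9.0, 0.0, 23.2, 9.3, 23.2, 23.2, 13.6, 14.6, 23.2.
Cumulative: 5.3, 28.5, 37.5, 37.5, 60.7, 70.0, 93.2, 116.4, 130.0, 144.6, 167.8.
The total first reaches 57 DD on day 5.

day 5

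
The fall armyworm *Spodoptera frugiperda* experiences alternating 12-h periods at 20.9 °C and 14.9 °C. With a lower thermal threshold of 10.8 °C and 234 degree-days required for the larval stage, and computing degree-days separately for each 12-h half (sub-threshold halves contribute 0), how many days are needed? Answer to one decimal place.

33.0 days

Day half: max(0, 20.9 − 10.8) × 0.5 = 10.1 × 0.5 = 5.05 DD.
Night half: max(0, 14.9 − 10.8) × 0.5 = 4.1 × 0.5 = 2.05 DD.
Per 24 h: 7.10 DD/day.
Duration = 234 / 7.10 = 32.958 ≈ 33.0 days.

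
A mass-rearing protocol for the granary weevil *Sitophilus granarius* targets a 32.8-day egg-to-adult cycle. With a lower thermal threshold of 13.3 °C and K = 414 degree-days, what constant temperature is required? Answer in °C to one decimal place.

Required daily accumulation = 414 / 32.8 = 12.622 DD/day.
T = T_base + 12.622 = 13.3 + 12.622 = 25.922 ≈ 25.9 °C.

25.9 °C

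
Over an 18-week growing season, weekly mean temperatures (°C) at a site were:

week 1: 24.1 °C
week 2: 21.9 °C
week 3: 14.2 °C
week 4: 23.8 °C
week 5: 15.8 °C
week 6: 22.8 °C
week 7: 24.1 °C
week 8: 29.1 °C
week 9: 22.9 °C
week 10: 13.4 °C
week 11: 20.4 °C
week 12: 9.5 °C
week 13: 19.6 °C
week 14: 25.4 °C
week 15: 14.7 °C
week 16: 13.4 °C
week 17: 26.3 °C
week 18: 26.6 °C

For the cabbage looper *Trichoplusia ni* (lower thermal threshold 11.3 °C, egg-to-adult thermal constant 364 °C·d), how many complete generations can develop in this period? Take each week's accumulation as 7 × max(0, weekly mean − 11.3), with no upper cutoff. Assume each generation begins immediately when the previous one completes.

3 generations

Weekly DD (7 × max(0, T̄ − 11.3)): 89.6, 74.2, 20.3, 87.5, 31.5, 80.5, 89.6, 124.6, 81.2, 14.7, 63.7, 0.0, 58.1, 98.7, 23.8, 14.7, 105.0, 107.1.
Season total = 1164.8 DD.
Complete generations = ⌊1164.8 / 364⌋ = 3.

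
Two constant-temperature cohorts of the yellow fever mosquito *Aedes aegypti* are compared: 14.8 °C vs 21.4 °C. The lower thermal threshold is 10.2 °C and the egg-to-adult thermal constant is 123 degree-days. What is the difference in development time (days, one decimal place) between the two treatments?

At 14.8 °C: 123 / (14.8 − 10.2) = 123 / 4.6 = 26.739 d.
At 21.4 °C: 123 / (21.4 − 10.2) = 123 / 11.2 = 10.982 d.
Difference = |26.739 − 10.982| = 15.757 ≈ 15.8 days.

15.8 days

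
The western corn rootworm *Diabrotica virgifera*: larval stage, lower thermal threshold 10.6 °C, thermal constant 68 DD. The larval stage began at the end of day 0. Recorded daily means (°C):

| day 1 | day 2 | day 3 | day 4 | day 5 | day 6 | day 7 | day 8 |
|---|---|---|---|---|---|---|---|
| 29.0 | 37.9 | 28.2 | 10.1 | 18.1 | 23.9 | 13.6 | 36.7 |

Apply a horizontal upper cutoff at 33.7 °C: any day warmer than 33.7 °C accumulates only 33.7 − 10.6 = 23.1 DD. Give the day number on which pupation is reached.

day 6

Daily DD above 10.6 °C (capped at 23.1): 18.4, 23.1, 17.6, 0.0, 7.5, 13.3, 3.0, 23.1.
Cumulative: 18.4, 41.5, 59.1, 59.1, 66.6, 79.9, 82.9, 106.0.
The total first reaches 68 DD on day 6.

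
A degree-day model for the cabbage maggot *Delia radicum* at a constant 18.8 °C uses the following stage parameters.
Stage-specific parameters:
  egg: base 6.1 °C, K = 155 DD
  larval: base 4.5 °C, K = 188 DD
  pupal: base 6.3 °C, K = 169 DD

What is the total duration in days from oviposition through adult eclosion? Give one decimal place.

egg: 155 / (18.8 − 6.1) = 155 / 12.7 = 12.205 d.
larval: 188 / (18.8 − 4.5) = 188 / 14.3 = 13.147 d.
pupal: 169 / (18.8 − 6.3) = 169 / 12.5 = 13.520 d.
Sum = 38.872 ≈ 38.9 days.

38.9 days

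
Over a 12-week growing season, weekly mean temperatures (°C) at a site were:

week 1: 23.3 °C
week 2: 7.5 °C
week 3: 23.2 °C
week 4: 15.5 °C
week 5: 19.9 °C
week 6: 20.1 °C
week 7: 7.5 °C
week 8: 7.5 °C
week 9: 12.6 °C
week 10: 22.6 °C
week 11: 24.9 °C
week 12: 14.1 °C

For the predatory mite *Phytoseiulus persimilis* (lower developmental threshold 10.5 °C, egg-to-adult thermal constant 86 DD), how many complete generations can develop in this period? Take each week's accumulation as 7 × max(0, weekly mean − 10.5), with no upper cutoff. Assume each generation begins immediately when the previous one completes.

Weekly DD (7 × max(0, T̄ − 10.5)): 89.6, 0.0, 88.9, 35.0, 65.8, 67.2, 0.0, 0.0, 14.7, 84.7, 100.8, 25.2.
Season total = 571.9 DD.
Complete generations = ⌊571.9 / 86⌋ = 6.

6 generations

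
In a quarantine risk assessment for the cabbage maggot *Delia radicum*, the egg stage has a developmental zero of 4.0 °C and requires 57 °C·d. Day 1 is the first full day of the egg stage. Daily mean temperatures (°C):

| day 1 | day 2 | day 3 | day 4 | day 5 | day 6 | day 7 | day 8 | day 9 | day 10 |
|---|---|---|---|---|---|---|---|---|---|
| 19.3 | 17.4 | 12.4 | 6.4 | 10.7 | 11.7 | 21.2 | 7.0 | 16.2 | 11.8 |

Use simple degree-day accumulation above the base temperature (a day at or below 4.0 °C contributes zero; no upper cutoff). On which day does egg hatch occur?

day 7

Daily DD above 4.0 °C: 15.3, 13.4, 8.4, 2.4, 6.7, 7.7, 17.2, 3.0, 12.2, 7.8.
Cumulative: 15.3, 28.7, 37.1, 39.5, 46.2, 53.9, 71.1, 74.1, 86.3, 94.1.
The total first reaches 57 DD on day 7.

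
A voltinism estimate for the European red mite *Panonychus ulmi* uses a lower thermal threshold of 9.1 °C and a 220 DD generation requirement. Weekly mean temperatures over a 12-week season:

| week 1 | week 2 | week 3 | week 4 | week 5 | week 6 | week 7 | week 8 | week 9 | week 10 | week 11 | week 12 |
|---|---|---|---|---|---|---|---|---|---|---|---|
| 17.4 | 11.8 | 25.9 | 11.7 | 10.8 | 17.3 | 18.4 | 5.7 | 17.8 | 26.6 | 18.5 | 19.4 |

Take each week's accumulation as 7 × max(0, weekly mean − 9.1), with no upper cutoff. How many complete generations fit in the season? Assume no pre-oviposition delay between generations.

Weekly DD (7 × max(0, T̄ − 9.1)): 58.1, 18.9, 117.6, 18.2, 11.9, 57.4, 65.1, 0.0, 60.9, 122.5, 65.8, 72.1.
Season total = 668.5 DD.
Complete generations = ⌊668.5 / 220⌋ = 3.

3 generations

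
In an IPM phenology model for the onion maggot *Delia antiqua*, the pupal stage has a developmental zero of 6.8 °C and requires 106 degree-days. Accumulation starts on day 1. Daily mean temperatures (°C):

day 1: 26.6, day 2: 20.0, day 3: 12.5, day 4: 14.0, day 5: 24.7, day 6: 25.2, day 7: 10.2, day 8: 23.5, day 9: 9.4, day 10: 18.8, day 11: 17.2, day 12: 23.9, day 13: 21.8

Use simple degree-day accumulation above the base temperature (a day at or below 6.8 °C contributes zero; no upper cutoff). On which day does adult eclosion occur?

day 10

Daily DD above 6.8 °C: 19.8, 13.2, 5.7, 7.2, 17.9, 18.4, 3.4, 16.7, 2.6, 12.0, 10.4, 17.1, 15.0.
Cumulative: 19.8, 33.0, 38.7, 45.9, 63.8, 82.2, 85.6, 102.3, 104.9, 116.9, 127.3, 144.4, 159.4.
The total first reaches 106 DD on day 10.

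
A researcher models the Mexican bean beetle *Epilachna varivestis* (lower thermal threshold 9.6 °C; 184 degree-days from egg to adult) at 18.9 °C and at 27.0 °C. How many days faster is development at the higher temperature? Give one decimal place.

9.2 days

At 18.9 °C: 184 / (18.9 − 9.6) = 184 / 9.3 = 19.785 d.
At 27.0 °C: 184 / (27.0 − 9.6) = 184 / 17.4 = 10.575 d.
Difference = |19.785 − 10.575| = 9.210 ≈ 9.2 days.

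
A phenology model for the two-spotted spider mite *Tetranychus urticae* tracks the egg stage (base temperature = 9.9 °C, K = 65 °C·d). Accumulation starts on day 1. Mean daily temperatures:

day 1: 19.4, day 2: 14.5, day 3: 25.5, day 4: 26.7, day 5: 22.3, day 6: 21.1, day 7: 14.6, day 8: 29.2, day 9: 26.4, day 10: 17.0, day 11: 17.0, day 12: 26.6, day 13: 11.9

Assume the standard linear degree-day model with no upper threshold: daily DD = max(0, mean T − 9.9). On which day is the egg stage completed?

day 6

Daily DD above 9.9 °C: 9.5, 4.6, 15.6, 16.8, 12.4, 11.2, 4.7, 19.3, 16.5, 7.1, 7.1, 16.7, 2.0.
Cumulative: 9.5, 14.1, 29.7, 46.5, 58.9, 70.1, 74.8, 94.1, 110.6, 117.7, 124.8, 141.5, 143.5.
The total first reaches 65 DD on day 6.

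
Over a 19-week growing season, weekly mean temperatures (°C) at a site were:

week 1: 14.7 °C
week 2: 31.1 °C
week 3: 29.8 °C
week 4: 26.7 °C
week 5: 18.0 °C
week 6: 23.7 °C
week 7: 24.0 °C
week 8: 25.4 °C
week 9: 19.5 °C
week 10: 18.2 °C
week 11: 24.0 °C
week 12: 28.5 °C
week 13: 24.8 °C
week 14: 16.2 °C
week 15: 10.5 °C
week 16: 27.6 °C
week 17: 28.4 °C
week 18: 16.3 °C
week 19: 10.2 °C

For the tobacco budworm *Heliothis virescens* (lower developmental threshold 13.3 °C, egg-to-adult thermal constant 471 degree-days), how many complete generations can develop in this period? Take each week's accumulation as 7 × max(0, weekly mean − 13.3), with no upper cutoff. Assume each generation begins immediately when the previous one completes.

Weekly DD (7 × max(0, T̄ − 13.3)): 9.8, 124.6, 115.5, 93.8, 32.9, 72.8, 74.9, 84.7, 43.4, 34.3, 74.9, 106.4, 80.5, 20.3, 0.0, 100.1, 105.7, 21.0, 0.0.
Season total = 1195.6 DD.
Complete generations = ⌊1195.6 / 471⌋ = 2.

2 generations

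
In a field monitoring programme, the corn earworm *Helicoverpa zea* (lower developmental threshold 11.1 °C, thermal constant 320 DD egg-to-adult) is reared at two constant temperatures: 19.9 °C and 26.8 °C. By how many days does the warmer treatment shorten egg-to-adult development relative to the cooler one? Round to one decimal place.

At 19.9 °C: 320 / (19.9 − 11.1) = 320 / 8.8 = 36.364 d.
At 26.8 °C: 320 / (26.8 − 11.1) = 320 / 15.7 = 20.382 d.
Difference = |36.364 − 20.382| = 15.981 ≈ 16.0 days.

16.0 days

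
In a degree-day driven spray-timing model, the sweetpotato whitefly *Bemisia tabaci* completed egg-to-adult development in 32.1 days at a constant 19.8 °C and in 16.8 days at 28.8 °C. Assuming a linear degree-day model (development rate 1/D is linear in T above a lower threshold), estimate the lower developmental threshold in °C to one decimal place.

Under the model K = D·(T − T_b), so D₁·(T₁ − T_b) = D₂·(T₂ − T_b).
32.1·(19.8 − T_b) = 16.8·(28.8 − T_b)
T_b = (32.1·19.8 − 16.8·28.8) / (32.1 − 16.8) = 151.74 / 15.3 = 9.918 °C ≈ 9.9 °C.

9.9 °C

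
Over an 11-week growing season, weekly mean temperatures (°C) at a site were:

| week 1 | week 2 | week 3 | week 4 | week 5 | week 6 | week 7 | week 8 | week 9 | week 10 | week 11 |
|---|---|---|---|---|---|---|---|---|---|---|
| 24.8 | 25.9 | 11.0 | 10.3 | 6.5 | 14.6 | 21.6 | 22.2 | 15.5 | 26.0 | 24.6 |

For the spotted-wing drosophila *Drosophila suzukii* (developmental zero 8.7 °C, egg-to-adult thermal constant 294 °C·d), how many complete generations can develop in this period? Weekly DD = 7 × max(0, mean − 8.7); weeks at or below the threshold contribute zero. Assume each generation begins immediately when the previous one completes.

Weekly DD (7 × max(0, T̄ − 8.7)): 112.7, 120.4, 16.1, 11.2, 0.0, 41.3, 90.3, 94.5, 47.6, 121.1, 111.3.
Season total = 766.5 DD.
Complete generations = ⌊766.5 / 294⌋ = 2.

2 generations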